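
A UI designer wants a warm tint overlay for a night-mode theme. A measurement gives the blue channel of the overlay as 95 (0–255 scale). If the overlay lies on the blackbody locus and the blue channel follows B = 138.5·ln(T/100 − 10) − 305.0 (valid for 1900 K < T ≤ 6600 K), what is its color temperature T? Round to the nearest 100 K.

ln(t − 10) = (95 + 305.0) / 138.5 = 2.8881.
t − 10 = e^2.8881 = 17.959, so t = 27.959.
T = 100·t = 2796 K → 2800 K to the nearest 100 K.

2800 K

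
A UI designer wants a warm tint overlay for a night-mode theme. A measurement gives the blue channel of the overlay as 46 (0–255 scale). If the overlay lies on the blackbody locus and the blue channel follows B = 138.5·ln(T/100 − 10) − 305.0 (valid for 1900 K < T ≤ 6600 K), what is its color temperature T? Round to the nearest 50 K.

ln(t − 10) = (46 + 305.0) / 138.5 = 2.5343.
t − 10 = e^2.5343 = 12.608, so t = 22.608.
T = 100·t = 2261 K → 2250 K to the nearest 50 K.

2250 K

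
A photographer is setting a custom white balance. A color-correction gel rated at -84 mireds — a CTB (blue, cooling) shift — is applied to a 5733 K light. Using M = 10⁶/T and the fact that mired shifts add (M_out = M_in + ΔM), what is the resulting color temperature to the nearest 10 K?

M_in = 10⁶/5733 = 174.43 mireds.
M_out = 174.43 + (-84) = 90.43 mireds.
T_out = 10⁶/90.43 = 11058.4 K → 11060 K.

11060 K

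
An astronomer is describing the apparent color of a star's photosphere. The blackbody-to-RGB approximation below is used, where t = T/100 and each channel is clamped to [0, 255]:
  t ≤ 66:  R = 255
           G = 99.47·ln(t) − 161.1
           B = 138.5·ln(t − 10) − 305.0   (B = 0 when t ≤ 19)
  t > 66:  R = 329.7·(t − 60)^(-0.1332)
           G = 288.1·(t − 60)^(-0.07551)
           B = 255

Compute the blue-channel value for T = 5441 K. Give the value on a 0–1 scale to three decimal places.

0.864

t = 5441/100 = 54.41; the t ≤ 66 branch applies.
B = 138.5·ln(54.41 − 10) − 305.0 = 138.5·ln 44.41 − 305.0 = 138.5·3.7935 − 305.0 = 220.395.
On a 0–1 scale: 220.395/255 = 0.8643 → 0.864.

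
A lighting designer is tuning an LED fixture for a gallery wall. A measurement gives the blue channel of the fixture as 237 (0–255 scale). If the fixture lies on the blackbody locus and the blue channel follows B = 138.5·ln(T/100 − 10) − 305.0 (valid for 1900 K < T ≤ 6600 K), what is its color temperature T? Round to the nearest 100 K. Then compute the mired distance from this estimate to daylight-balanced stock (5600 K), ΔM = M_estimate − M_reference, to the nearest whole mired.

ln(t − 10) = (237 + 305.0) / 138.5 = 3.9134.
t − 10 = e^3.9134 = 50.067, so t = 60.067.
T = 100·t = 6007 K → 6000 K to the nearest 100 K.
M_estimate = 10⁶/6000 = 166.67; M_reference = 10⁶/5600 = 178.57.
ΔM = 166.67 − 178.57 = -11.90 → -12 mireds.

-12 mireds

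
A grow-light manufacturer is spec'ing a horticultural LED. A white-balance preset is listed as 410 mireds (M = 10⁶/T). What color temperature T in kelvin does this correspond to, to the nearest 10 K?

T = 10⁶ / 410 = 2439.02 K → 2440 K.

2440 K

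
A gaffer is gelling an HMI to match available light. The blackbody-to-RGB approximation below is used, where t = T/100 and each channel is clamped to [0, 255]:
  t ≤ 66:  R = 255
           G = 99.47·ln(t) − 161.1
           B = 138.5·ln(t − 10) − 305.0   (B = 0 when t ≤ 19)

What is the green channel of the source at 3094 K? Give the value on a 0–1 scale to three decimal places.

0.707

t = 3094/100 = 30.94; the t ≤ 66 branch applies.
G = 99.47·ln 30.94 − 161.1 = 99.47·3.4320 − 161.1 = 180.286.
On a 0–1 scale: 180.286/255 = 0.7070 → 0.707.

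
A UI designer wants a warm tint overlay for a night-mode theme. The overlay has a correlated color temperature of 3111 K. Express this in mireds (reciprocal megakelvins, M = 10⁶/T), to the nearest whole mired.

321 mireds

M = 10⁶ / 3111 = 321.440 → 321 mireds.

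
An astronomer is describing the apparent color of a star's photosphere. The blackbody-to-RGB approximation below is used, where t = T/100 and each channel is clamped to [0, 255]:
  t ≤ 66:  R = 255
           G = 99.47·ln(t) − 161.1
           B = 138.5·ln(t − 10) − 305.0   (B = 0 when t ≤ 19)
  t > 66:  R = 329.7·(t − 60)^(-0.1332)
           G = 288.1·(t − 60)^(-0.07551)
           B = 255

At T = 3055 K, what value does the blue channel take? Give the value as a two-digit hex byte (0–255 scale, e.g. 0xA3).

0x72

t = 3055/100 = 30.55; the t ≤ 66 branch applies.
B = 138.5·ln(30.55 − 10) − 305.0 = 138.5·ln 20.55 − 305.0 = 138.5·3.0229 − 305.0 = 113.666.
Rounded: 114; in hex, 0x72.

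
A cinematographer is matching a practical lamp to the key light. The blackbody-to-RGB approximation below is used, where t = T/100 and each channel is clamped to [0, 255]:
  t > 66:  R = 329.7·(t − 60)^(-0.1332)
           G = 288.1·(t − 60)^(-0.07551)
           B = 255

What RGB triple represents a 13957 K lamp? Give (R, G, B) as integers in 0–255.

t = 13957/100 = 139.57; the t > 66 branch applies.
R = 329.7·(139.57 − 60)^(-0.1332) = 329.7·79.57^(-0.1332) = 329.7·0.55824 = 184.051.
G = 288.1·(139.57 − 60)^(-0.07551) = 288.1·79.57^(-0.07551) = 288.1·0.71858 = 207.023.
B = 255 by definition for t > 66.
Rounded: (184, 207, 255).

(184, 207, 255)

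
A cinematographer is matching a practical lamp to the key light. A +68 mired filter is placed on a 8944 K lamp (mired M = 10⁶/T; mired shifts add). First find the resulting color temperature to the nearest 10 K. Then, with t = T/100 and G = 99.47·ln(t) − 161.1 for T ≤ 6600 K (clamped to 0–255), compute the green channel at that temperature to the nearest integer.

M_in = 10⁶/8944 = 111.81; M_out = 111.81 + (+68) = 179.81.
T_out = 10⁶/179.81 = 5561.5 K → 5560 K; t = 55.6.
G = 99.47·ln 55.6 − 161.1 = 99.47·4.0182 − 161.1 = 238.589.
Rounded: 239.

239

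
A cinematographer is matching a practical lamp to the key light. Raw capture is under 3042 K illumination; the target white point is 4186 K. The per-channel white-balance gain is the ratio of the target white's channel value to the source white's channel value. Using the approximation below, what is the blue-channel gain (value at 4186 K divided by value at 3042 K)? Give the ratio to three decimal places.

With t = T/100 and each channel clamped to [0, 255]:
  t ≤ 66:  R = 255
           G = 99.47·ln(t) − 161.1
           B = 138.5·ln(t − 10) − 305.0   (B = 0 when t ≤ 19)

1.546

At 3042 K (t = 30.42):
  B = 138.5·ln(30.42 − 10) − 305.0 = 138.5·ln 20.42 − 305.0 = 138.5·3.0165 − 305.0 = 112.787.
At 4186 K (t = 41.86):
  B = 138.5·ln(41.86 − 10) − 305.0 = 138.5·ln 31.86 − 305.0 = 138.5·3.4614 − 305.0 = 174.397.
Gain = 174.397 / 112.787 = 1.5462 → 1.546.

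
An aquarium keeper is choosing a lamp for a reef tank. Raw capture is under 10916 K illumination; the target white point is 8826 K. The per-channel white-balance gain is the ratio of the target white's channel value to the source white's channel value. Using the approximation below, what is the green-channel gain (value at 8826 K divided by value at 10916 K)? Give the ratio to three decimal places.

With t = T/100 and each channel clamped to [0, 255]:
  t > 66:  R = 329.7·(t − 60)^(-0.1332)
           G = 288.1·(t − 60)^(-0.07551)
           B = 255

1.043

At 10916 K (t = 109.16):
  G = 288.1·(109.16 − 60)^(-0.07551) = 288.1·49.16^(-0.07551) = 288.1·0.74519 = 214.689.
At 8826 K (t = 88.26):
  G = 288.1·(88.26 − 60)^(-0.07551) = 288.1·28.26^(-0.07551) = 288.1·0.77700 = 223.854.
Gain = 223.854 / 214.689 = 1.0427 → 1.043.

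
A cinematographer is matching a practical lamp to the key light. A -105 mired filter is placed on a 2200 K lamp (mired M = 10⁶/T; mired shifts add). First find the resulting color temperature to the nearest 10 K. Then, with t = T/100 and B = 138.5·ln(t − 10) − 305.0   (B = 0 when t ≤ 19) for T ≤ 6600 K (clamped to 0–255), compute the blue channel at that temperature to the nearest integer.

100

M_in = 10⁶/2200 = 454.55; M_out = 454.55 + (-105) = 349.55.
T_out = 10⁶/349.55 = 2860.9 K → 2860 K; t = 28.6.
B = 138.5·ln(28.6 − 10) − 305.0 = 138.5·ln 18.6 − 305.0 = 138.5·2.9232 − 305.0 = 99.858.
Rounded: 100.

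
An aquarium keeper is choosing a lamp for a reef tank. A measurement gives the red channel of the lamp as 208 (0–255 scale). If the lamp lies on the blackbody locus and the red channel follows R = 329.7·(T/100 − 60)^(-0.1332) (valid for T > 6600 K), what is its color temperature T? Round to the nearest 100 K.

9200 K

(t − 60)^(-0.1332) = 208/329.7 = 0.63088.
t − 60 = 0.63088^(1/-0.1332) = 0.63088^(-7.508) = 31.763, so t = 91.763.
T = 100·t = 9176 K → 9200 K to the nearest 100 K.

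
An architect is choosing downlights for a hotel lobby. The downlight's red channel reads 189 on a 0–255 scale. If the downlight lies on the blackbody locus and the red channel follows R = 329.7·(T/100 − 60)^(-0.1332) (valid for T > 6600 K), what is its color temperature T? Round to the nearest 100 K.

12500 K

(t − 60)^(-0.1332) = 189/329.7 = 0.57325.
t − 60 = 0.57325^(1/-0.1332) = 0.57325^(-7.508) = 65.199, so t = 125.199.
T = 100·t = 12520 K → 12500 K to the nearest 100 K.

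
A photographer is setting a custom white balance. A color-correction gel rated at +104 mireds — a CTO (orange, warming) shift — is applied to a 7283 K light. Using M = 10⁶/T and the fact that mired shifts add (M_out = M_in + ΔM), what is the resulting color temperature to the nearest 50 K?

M_in = 10⁶/7283 = 137.31 mireds.
M_out = 137.31 + (+104) = 241.31 mireds.
T_out = 10⁶/241.31 = 4144.1 K → 4150 K.

4150 K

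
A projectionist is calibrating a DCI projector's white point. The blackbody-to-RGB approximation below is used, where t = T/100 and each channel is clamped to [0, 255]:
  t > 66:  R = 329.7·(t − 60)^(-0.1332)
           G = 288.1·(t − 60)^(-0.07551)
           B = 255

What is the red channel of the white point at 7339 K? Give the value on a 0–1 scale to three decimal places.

t = 7339/100 = 73.39; the t > 66 branch applies.
R = 329.7·(73.39 − 60)^(-0.1332) = 329.7·13.39^(-0.1332) = 329.7·0.70780 = 233.363.
On a 0–1 scale: 233.363/255 = 0.9151 → 0.915.

0.915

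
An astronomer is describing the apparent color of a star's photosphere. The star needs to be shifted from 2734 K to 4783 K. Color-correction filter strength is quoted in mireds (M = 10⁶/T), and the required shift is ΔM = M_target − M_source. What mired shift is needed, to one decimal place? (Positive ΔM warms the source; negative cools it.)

M_source = 10⁶/2734 = 365.764; M_target = 10⁶/4783 = 209.074.
ΔM = 209.074 − 365.764 = -156.691 → -156.7 mireds, a cooling shift.

-156.7 mireds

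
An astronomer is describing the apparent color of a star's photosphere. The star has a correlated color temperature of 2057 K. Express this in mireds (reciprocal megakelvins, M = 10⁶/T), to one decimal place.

M = 10⁶ / 2057 = 486.145 → 486.1 mireds.

486.1 mireds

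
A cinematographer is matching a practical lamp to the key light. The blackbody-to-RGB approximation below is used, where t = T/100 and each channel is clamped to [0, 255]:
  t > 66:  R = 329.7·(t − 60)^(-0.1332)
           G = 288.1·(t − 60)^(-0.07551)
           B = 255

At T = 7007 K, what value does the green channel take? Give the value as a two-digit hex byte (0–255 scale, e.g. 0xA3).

t = 7007/100 = 70.07; the t > 66 branch applies.
G = 288.1·(70.07 − 60)^(-0.07551) = 288.1·10.07^(-0.07551) = 288.1·0.83997 = 241.994.
Rounded: 242; in hex, 0xF2.

0xF2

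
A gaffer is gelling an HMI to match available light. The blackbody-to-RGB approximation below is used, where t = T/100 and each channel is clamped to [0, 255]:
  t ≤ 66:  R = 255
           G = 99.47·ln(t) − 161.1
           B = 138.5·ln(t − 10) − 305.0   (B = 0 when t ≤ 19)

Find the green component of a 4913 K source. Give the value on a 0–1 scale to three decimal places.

t = 4913/100 = 49.13; the t ≤ 66 branch applies.
G = 99.47·ln 49.13 − 161.1 = 99.47·3.8945 − 161.1 = 226.283.
On a 0–1 scale: 226.283/255 = 0.8874 → 0.887.

0.887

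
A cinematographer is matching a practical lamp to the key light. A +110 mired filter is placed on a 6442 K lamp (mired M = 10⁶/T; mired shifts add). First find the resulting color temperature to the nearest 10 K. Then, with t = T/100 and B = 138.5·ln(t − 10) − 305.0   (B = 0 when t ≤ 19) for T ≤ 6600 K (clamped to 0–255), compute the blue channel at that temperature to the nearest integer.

M_in = 10⁶/6442 = 155.23; M_out = 155.23 + (+110) = 265.23.
T_out = 10⁶/265.23 = 3770.3 K → 3770 K; t = 37.7.
B = 138.5·ln(37.7 − 10) − 305.0 = 138.5·ln 27.7 − 305.0 = 138.5·3.3214 − 305.0 = 155.018.
Rounded: 155.

155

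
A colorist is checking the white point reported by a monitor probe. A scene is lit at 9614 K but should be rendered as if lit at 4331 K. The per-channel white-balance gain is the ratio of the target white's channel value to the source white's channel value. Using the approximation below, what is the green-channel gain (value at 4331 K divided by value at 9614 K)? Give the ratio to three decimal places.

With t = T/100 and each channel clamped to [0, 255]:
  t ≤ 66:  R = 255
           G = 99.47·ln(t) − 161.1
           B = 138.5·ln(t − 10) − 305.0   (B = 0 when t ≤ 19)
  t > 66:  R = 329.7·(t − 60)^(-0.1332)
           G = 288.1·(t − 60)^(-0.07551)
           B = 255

0.973

At 9614 K (t = 96.14):
  G = 288.1·(96.14 − 60)^(-0.07551) = 288.1·36.14^(-0.07551) = 288.1·0.76270 = 219.735.
At 4331 K (t = 43.31):
  G = 99.47·ln 43.31 − 161.1 = 99.47·3.7684 − 161.1 = 213.741.
Gain = 213.741 / 219.735 = 0.9727 → 0.973.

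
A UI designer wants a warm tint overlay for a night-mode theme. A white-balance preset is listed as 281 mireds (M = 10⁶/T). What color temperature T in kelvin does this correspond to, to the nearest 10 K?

T = 10⁶ / 281 = 3558.72 K → 3560 K.

3560 K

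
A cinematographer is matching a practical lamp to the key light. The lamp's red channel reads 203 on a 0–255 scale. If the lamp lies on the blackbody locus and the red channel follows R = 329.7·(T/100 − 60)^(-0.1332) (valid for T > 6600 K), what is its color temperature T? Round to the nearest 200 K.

9800 K

(t − 60)^(-0.1332) = 203/329.7 = 0.61571.
t − 60 = 0.61571^(1/-0.1332) = 0.61571^(-7.508) = 38.129, so t = 98.129.
T = 100·t = 9813 K → 9800 K to the nearest 200 K.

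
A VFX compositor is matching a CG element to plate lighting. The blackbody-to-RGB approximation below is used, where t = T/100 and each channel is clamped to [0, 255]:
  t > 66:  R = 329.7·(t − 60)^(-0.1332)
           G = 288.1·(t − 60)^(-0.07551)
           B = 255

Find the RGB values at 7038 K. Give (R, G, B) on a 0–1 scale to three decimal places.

t = 7038/100 = 70.38; the t > 66 branch applies.
R = 329.7·(70.38 − 60)^(-0.1332) = 329.7·10.38^(-0.1332) = 329.7·0.73222 = 241.413.
G = 288.1·(70.38 − 60)^(-0.07551) = 288.1·10.38^(-0.07551) = 288.1·0.83804 = 241.441.
B = 255 by definition for t > 66.
Dividing each by 255: (0.9467, 0.9468, 1.0000) → (0.947, 0.947, 1.000).

(0.947, 0.947, 1.000)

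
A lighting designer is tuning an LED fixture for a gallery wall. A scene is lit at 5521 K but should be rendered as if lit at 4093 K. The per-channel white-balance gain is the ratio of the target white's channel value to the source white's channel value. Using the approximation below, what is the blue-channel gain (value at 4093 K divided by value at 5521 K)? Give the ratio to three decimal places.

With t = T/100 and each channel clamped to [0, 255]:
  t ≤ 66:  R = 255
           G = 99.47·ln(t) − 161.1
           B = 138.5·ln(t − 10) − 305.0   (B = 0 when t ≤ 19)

0.764

At 5521 K (t = 55.21):
  B = 138.5·ln(55.21 − 10) − 305.0 = 138.5·ln 45.21 − 305.0 = 138.5·3.8113 − 305.0 = 222.868.
At 4093 K (t = 40.93):
  B = 138.5·ln(40.93 − 10) − 305.0 = 138.5·ln 30.93 − 305.0 = 138.5·3.4317 − 305.0 = 170.294.
Gain = 170.294 / 222.868 = 0.7641 → 0.764.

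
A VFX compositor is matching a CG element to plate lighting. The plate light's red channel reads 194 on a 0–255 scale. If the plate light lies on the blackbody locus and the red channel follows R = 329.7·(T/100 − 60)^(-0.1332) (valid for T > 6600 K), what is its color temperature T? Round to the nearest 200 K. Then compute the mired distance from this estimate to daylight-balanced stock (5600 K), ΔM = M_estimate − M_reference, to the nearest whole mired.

-91 mireds

(t − 60)^(-0.1332) = 194/329.7 = 0.58841.
t − 60 = 0.58841^(1/-0.1332) = 0.58841^(-7.508) = 53.593, so t = 113.593.
T = 100·t = 11359 K → 11400 K to the nearest 200 K.
M_estimate = 10⁶/11400 = 87.72; M_reference = 10⁶/5600 = 178.57.
ΔM = 87.72 − 178.57 = -90.85 → -91 mireds.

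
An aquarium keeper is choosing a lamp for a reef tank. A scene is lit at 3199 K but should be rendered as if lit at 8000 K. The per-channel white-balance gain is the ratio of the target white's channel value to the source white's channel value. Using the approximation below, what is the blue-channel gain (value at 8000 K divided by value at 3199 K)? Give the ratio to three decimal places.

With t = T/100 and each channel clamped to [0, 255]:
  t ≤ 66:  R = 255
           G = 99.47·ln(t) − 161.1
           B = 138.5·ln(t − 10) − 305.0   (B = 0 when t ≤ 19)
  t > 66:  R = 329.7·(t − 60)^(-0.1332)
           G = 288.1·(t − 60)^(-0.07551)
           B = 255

2.072

At 3199 K (t = 31.99):
  B = 138.5·ln(31.99 − 10) − 305.0 = 138.5·ln 21.99 − 305.0 = 138.5·3.0906 − 305.0 = 123.046.
At 8000 K (t = 80):
  B = 255 by definition for t > 66.
Gain = 255.000 / 123.046 = 2.0724 → 2.072.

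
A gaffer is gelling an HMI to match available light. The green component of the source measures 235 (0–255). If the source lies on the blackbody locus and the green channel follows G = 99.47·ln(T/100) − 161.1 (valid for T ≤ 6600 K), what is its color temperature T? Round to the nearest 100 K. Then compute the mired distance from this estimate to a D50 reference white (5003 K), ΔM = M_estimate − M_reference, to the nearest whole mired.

-15 mireds

ln t = (235 + 161.1) / 99.47 = 3.9821.
t = e^3.9821 = 53.630.
T = 100·t = 5363 K → 5400 K to the nearest 100 K.
M_estimate = 10⁶/5400 = 185.19; M_reference = 10⁶/5003 = 199.88.
ΔM = 185.19 − 199.88 = -14.69 → -15 mireds.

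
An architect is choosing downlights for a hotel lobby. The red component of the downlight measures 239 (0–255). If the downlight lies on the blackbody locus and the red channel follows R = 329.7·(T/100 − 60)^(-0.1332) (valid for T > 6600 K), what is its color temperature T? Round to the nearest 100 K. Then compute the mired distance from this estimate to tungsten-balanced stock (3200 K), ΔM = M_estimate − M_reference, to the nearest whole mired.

-172 mireds

(t − 60)^(-0.1332) = 239/329.7 = 0.72490.
t − 60 = 0.72490^(1/-0.1332) = 0.72490^(-7.508) = 11.193, so t = 71.193.
T = 100·t = 7119 K → 7100 K to the nearest 100 K.
M_estimate = 10⁶/7100 = 140.85; M_reference = 10⁶/3200 = 312.50.
ΔM = 140.85 − 312.50 = -171.65 → -172 mireds.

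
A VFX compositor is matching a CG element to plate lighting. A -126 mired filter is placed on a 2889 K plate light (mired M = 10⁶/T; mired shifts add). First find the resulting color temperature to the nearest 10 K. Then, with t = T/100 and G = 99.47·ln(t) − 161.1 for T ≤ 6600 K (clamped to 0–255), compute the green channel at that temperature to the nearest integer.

M_in = 10⁶/2889 = 346.14; M_out = 346.14 + (-126) = 220.14.
T_out = 10⁶/220.14 = 4542.6 K → 4540 K; t = 45.4.
G = 99.47·ln 45.4 − 161.1 = 99.47·3.8155 − 161.1 = 218.429.
Rounded: 218.

218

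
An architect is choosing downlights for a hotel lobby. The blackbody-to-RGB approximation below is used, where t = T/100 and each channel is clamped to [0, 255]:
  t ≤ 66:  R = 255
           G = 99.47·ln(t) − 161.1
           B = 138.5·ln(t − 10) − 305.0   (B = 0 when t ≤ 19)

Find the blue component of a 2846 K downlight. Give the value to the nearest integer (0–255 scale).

99

t = 2846/100 = 28.46; the t ≤ 66 branch applies.
B = 138.5·ln(28.46 − 10) − 305.0 = 138.5·ln 18.46 − 305.0 = 138.5·2.9156 − 305.0 = 98.811.
Rounded: 99.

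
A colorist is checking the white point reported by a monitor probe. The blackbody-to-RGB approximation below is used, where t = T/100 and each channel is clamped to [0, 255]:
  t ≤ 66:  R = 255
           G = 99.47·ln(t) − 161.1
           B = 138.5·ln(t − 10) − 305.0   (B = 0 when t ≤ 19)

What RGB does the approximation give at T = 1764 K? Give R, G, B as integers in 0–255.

t = 1764/100 = 17.64; the t ≤ 66 branch applies.
R = 255 by definition for t ≤ 66.
G = 99.47·ln 17.64 − 161.1 = 99.47·2.8702 − 161.1 = 124.396.
t = 17.64 ≤ 19, so B = 0.
Rounded: (255, 124, 0).

R=255, G=124, B=0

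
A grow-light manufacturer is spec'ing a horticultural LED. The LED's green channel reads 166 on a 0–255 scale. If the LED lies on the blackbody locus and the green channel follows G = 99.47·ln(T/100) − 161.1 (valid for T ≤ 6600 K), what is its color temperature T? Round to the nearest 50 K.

ln t = (166 + 161.1) / 99.47 = 3.2884.
t = e^3.2884 = 26.801.
T = 100·t = 2680 K → 2700 K to the nearest 50 K.

2700 K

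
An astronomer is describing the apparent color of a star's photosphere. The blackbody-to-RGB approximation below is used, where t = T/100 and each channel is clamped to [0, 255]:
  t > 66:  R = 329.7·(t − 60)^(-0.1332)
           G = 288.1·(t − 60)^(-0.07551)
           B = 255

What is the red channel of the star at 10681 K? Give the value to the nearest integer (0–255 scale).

t = 10681/100 = 106.81; the t > 66 branch applies.
R = 329.7·(106.81 − 60)^(-0.1332) = 329.7·46.81^(-0.1332) = 329.7·0.59912 = 197.529.
Rounded: 198.

198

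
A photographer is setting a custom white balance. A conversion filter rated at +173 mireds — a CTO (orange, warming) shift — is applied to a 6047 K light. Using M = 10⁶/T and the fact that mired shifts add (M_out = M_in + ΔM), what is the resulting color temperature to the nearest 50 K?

2950 K

M_in = 10⁶/6047 = 165.37 mireds.
M_out = 165.37 + (+173) = 338.37 mireds.
T_out = 10⁶/338.37 = 2955.3 K → 2950 K.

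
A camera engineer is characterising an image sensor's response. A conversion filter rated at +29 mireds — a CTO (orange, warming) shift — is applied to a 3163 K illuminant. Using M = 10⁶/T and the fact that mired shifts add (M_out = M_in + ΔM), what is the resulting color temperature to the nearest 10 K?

2900 K

M_in = 10⁶/3163 = 316.16 mireds.
M_out = 316.16 + (+29) = 345.16 mireds.
T_out = 10⁶/345.16 = 2897.2 K → 2900 K.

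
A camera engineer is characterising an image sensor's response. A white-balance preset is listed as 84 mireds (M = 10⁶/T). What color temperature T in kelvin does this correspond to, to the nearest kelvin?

T = 10⁶ / 84 = 11904.76 K → 11905 K.

11905 K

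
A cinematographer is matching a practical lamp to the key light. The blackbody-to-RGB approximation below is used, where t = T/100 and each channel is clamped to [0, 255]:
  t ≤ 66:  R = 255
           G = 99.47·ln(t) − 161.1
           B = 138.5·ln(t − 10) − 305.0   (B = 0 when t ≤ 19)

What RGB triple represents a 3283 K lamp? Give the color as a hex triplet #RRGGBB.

#FFBA80

t = 3283/100 = 32.83; the t ≤ 66 branch applies.
R = 255 by definition for t ≤ 66.
G = 99.47·ln 32.83 − 161.1 = 99.47·3.4913 − 161.1 = 186.184.
B = 138.5·ln(32.83 − 10) − 305.0 = 138.5·ln 22.83 − 305.0 = 138.5·3.1281 − 305.0 = 128.238.
Rounded: (255, 186, 128).
In hex: #FFBA80.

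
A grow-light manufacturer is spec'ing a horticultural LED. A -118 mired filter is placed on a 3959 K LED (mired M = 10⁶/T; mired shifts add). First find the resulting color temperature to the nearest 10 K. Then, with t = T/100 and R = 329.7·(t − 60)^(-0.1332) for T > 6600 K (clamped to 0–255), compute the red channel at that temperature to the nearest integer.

231

M_in = 10⁶/3959 = 252.59; M_out = 252.59 + (-118) = 134.59.
T_out = 10⁶/134.59 = 7430.0 K → 7430 K; t = 74.3.
R = 329.7·(74.3 − 60)^(-0.1332) = 329.7·14.3^(-0.1332) = 329.7·0.70163 = 231.328.
Rounded: 231.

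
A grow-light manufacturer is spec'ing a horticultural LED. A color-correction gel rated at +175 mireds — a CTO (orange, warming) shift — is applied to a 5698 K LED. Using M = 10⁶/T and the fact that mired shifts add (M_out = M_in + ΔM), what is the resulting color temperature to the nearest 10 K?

2850 K

M_in = 10⁶/5698 = 175.50 mireds.
M_out = 175.50 + (+175) = 350.50 mireds.
T_out = 10⁶/350.50 = 2853.1 K → 2850 K.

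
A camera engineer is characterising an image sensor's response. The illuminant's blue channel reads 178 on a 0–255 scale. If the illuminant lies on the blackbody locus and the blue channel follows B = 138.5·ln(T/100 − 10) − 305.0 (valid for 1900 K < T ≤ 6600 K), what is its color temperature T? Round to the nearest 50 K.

ln(t − 10) = (178 + 305.0) / 138.5 = 3.4874.
t − 10 = e^3.4874 = 32.700, so t = 42.700.
T = 100·t = 4270 K → 4250 K to the nearest 50 K.

4250 K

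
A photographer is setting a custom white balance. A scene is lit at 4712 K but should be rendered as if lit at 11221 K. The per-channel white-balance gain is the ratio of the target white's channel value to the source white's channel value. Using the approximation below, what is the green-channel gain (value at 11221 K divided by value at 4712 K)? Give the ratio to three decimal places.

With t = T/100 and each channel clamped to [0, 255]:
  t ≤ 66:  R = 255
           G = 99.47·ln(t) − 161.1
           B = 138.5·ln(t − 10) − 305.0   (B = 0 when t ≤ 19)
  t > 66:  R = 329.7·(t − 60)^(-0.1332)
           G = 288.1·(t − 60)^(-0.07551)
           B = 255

At 4712 K (t = 47.12):
  G = 99.47·ln 47.12 − 161.1 = 99.47·3.8527 − 161.1 = 222.128.
At 11221 K (t = 112.21):
  G = 288.1·(112.21 − 60)^(-0.07551) = 288.1·52.21^(-0.07551) = 288.1·0.74181 = 213.715.
Gain = 213.715 / 222.128 = 0.9621 → 0.962.

0.962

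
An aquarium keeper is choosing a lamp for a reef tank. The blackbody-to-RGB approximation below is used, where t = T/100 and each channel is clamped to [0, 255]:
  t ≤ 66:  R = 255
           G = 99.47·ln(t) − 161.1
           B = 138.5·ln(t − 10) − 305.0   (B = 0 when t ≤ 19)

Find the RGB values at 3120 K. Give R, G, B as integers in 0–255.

R=255, G=181, B=118

t = 3120/100 = 31.2; the t ≤ 66 branch applies.
R = 255 by definition for t ≤ 66.
G = 99.47·ln 31.2 − 161.1 = 99.47·3.4404 − 161.1 = 181.118.
B = 138.5·ln(31.2 − 10) − 305.0 = 138.5·ln 21.2 − 305.0 = 138.5·3.0540 − 305.0 = 117.979.
Rounded: (255, 181, 118).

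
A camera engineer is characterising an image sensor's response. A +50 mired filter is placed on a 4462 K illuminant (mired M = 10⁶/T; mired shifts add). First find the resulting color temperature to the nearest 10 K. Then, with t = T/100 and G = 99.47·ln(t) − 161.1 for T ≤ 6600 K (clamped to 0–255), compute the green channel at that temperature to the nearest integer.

M_in = 10⁶/4462 = 224.11; M_out = 224.11 + (+50) = 274.11.
T_out = 10⁶/274.11 = 3648.1 K → 3650 K; t = 36.5.
G = 99.47·ln 36.5 − 161.1 = 99.47·3.5973 − 161.1 = 196.725.
Rounded: 197.

197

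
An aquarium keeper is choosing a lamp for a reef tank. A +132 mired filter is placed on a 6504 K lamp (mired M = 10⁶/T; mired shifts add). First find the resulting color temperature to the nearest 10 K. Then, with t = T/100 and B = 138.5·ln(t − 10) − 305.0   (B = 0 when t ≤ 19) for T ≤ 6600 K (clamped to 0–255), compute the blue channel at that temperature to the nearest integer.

M_in = 10⁶/6504 = 153.75; M_out = 153.75 + (+132) = 285.75.
T_out = 10⁶/285.75 = 3499.5 K → 3500 K; t = 35.
B = 138.5·ln(35 − 10) − 305.0 = 138.5·ln 25 − 305.0 = 138.5·3.2189 − 305.0 = 140.814.
Rounded: 141.

141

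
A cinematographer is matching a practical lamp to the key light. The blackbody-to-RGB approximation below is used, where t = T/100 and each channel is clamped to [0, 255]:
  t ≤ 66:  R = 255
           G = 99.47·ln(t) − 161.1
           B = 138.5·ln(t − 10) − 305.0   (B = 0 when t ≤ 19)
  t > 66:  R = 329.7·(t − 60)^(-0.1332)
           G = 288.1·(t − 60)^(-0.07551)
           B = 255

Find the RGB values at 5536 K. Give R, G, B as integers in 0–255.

R=255, G=238, B=223

t = 5536/100 = 55.36; the t ≤ 66 branch applies.
R = 255 by definition for t ≤ 66.
G = 99.47·ln 55.36 − 161.1 = 99.47·4.0139 − 161.1 = 238.158.
B = 138.5·ln(55.36 − 10) − 305.0 = 138.5·ln 45.36 − 305.0 = 138.5·3.8146 − 305.0 = 223.326.
Rounded: (255, 238, 223).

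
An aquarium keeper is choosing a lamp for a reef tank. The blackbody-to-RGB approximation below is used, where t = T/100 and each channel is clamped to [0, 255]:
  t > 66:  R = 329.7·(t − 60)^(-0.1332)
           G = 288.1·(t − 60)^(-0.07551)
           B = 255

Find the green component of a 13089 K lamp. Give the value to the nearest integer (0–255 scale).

209

t = 13089/100 = 130.89; the t > 66 branch applies.
G = 288.1·(130.89 − 60)^(-0.07551) = 288.1·70.89^(-0.07551) = 288.1·0.72487 = 208.836.
Rounded: 209.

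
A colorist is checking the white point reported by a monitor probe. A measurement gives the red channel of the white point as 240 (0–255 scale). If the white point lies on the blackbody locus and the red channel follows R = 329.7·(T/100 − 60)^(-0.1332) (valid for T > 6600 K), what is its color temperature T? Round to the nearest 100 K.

7100 K

(t − 60)^(-0.1332) = 240/329.7 = 0.72793.
t − 60 = 0.72793^(1/-0.1332) = 0.72793^(-7.508) = 10.848, so t = 70.848.
T = 100·t = 7085 K → 7100 K to the nearest 100 K.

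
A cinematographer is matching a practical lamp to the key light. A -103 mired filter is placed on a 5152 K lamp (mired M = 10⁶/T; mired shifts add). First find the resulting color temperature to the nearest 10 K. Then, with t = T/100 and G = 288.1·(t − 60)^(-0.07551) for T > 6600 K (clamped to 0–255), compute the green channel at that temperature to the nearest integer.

M_in = 10⁶/5152 = 194.10; M_out = 194.10 + (-103) = 91.10.
T_out = 10⁶/91.10 = 10977.0 K → 10980 K; t = 109.8.
G = 288.1·(109.8 − 60)^(-0.07551) = 288.1·49.8^(-0.07551) = 288.1·0.74446 = 214.479.
Rounded: 214.

214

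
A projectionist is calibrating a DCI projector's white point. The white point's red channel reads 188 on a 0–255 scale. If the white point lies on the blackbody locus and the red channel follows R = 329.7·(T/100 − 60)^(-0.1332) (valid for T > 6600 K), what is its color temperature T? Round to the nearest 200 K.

12800 K

(t − 60)^(-0.1332) = 188/329.7 = 0.57022.
t − 60 = 0.57022^(1/-0.1332) = 0.57022^(-7.508) = 67.848, so t = 127.848.
T = 100·t = 12785 K → 12800 K to the nearest 200 K.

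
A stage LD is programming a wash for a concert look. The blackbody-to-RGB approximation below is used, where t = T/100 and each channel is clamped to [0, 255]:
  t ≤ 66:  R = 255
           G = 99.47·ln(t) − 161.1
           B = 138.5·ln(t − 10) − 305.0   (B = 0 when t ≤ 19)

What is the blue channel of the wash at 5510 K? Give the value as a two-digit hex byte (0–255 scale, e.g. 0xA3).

t = 5510/100 = 55.1; the t ≤ 66 branch applies.
B = 138.5·ln(55.1 − 10) − 305.0 = 138.5·ln 45.1 − 305.0 = 138.5·3.8089 − 305.0 = 222.530.
Rounded: 223; in hex, 0xDF.

0xDF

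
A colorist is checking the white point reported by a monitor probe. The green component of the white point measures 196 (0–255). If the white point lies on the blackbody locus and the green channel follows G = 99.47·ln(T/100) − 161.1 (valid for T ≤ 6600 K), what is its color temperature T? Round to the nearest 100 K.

3600 K

ln t = (196 + 161.1) / 99.47 = 3.5900.
t = e^3.5900 = 36.235.
T = 100·t = 3624 K → 3600 K to the nearest 100 K.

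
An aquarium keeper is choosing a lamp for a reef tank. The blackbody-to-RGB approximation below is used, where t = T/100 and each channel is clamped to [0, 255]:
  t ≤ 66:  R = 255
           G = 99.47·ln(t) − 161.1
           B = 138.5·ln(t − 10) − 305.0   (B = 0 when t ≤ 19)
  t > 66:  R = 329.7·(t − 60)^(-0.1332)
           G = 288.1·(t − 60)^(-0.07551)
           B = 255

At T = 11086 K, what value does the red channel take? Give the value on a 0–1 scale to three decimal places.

t = 11086/100 = 110.86; the t > 66 branch applies.
R = 329.7·(110.86 − 60)^(-0.1332) = 329.7·50.86^(-0.1332) = 329.7·0.59253 = 195.357.
On a 0–1 scale: 195.357/255 = 0.7661 → 0.766.

0.766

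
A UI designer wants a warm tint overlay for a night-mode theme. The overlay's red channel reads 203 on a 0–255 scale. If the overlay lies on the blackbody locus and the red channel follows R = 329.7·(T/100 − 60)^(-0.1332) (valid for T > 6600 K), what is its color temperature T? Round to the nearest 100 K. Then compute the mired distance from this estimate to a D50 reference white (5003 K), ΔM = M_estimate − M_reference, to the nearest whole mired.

(t − 60)^(-0.1332) = 203/329.7 = 0.61571.
t − 60 = 0.61571^(1/-0.1332) = 0.61571^(-7.508) = 38.129, so t = 98.129.
T = 100·t = 9813 K → 9800 K to the nearest 100 K.
M_estimate = 10⁶/9800 = 102.04; M_reference = 10⁶/5003 = 199.88.
ΔM = 102.04 − 199.88 = -97.84 → -98 mireds.

-98 mireds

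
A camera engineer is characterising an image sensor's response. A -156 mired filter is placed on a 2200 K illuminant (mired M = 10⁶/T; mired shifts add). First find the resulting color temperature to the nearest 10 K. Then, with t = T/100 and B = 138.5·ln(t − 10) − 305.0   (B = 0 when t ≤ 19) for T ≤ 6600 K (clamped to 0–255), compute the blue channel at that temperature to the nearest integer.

132

M_in = 10⁶/2200 = 454.55; M_out = 454.55 + (-156) = 298.55.
T_out = 10⁶/298.55 = 3349.6 K → 3350 K; t = 33.5.
B = 138.5·ln(33.5 − 10) − 305.0 = 138.5·ln 23.5 − 305.0 = 138.5·3.1570 − 305.0 = 132.245.
Rounded: 132.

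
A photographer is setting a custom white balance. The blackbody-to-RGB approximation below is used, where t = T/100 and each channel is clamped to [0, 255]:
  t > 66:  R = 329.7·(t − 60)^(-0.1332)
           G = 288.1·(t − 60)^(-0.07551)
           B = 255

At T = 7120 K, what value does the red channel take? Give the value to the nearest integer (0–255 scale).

t = 7120/100 = 71.2; the t > 66 branch applies.
R = 329.7·(71.2 − 60)^(-0.1332) = 329.7·11.2^(-0.1332) = 329.7·0.72484 = 238.981.
Rounded: 239.

239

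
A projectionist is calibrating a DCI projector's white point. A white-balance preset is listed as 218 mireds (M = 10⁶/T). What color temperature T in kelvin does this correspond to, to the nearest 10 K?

4590 K

T = 10⁶ / 218 = 4587.16 K → 4590 K.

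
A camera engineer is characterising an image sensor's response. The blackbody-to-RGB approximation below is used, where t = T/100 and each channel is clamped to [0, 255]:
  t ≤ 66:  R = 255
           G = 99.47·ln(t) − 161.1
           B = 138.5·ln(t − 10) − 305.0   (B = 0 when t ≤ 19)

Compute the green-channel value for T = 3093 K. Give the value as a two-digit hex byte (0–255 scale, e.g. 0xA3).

0xB4

t = 3093/100 = 30.93; the t ≤ 66 branch applies.
G = 99.47·ln 30.93 − 161.1 = 99.47·3.4317 − 161.1 = 180.254.
Rounded: 180; in hex, 0xB4.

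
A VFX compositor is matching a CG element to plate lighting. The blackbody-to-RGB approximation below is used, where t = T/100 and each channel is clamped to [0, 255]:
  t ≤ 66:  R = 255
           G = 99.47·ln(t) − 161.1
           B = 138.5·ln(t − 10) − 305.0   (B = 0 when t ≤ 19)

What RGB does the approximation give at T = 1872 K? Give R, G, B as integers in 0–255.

t = 1872/100 = 18.72; the t ≤ 66 branch applies.
R = 255 by definition for t ≤ 66.
G = 99.47·ln 18.72 − 161.1 = 99.47·2.9296 − 161.1 = 130.307.
t = 18.72 ≤ 19, so B = 0.
Rounded: (255, 130, 0).

R=255, G=130, B=0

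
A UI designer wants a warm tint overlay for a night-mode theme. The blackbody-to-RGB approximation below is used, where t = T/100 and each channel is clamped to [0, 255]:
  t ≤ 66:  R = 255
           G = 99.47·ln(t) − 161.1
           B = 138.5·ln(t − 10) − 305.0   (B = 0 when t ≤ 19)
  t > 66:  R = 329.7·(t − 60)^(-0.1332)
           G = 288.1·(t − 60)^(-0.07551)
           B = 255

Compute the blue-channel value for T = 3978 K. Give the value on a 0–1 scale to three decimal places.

t = 3978/100 = 39.78; the t ≤ 66 branch applies.
B = 138.5·ln(39.78 − 10) − 305.0 = 138.5·ln 29.78 − 305.0 = 138.5·3.3938 − 305.0 = 165.046.
On a 0–1 scale: 165.046/255 = 0.6472 → 0.647.

0.647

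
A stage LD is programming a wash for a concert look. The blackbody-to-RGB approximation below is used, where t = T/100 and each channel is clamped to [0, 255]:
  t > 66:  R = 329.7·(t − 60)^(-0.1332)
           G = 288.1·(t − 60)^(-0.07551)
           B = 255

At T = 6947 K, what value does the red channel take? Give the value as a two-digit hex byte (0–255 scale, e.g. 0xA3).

0xF4

t = 6947/100 = 69.47; the t > 66 branch applies.
R = 329.7·(69.47 − 60)^(-0.1332) = 329.7·9.47^(-0.1332) = 329.7·0.74123 = 244.382.
Rounded: 244; in hex, 0xF4.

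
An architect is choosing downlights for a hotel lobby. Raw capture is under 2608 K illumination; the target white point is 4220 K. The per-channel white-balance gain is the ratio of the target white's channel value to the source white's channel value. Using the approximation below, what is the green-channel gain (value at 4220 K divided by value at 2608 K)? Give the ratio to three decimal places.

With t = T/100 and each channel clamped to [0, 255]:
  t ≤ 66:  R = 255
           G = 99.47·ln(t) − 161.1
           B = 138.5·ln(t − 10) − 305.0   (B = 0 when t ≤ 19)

1.293

At 2608 K (t = 26.08):
  G = 99.47·ln 26.08 − 161.1 = 99.47·3.2612 − 161.1 = 163.288.
At 4220 K (t = 42.2):
  G = 99.47·ln 42.2 − 161.1 = 99.47·3.7424 − 161.1 = 211.159.
Gain = 211.159 / 163.288 = 1.2932 → 1.293.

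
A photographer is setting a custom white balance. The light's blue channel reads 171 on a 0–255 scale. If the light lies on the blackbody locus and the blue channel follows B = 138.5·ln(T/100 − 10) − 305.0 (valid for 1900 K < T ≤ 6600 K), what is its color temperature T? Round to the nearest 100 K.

4100 K

ln(t − 10) = (171 + 305.0) / 138.5 = 3.4368.
t − 10 = e^3.4368 = 31.088, so t = 41.088.
T = 100·t = 4109 K → 4100 K to the nearest 100 K.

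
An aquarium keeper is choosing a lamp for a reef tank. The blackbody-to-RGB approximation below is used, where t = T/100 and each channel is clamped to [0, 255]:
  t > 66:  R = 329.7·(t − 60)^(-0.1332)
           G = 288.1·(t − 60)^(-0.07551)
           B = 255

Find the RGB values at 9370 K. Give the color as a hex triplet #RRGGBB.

t = 9370/100 = 93.7; the t > 66 branch applies.
R = 329.7·(93.7 − 60)^(-0.1332) = 329.7·33.7^(-0.1332) = 329.7·0.62592 = 206.366.
G = 288.1·(93.7 − 60)^(-0.07551) = 288.1·33.7^(-0.07551) = 288.1·0.76674 = 220.898.
B = 255 by definition for t > 66.
Rounded: (206, 221, 255).
In hex: #CEDDFF.

#CEDDFF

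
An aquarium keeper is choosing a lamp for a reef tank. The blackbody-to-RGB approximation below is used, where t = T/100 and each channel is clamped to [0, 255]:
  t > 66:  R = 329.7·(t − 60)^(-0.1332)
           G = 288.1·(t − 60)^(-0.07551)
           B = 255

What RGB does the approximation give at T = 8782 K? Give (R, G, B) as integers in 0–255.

t = 8782/100 = 87.82; the t > 66 branch applies.
R = 329.7·(87.82 − 60)^(-0.1332) = 329.7·27.82^(-0.1332) = 329.7·0.64211 = 211.705.
G = 288.1·(87.82 − 60)^(-0.07551) = 288.1·27.82^(-0.07551) = 288.1·0.77792 = 224.120.
B = 255 by definition for t > 66.
Rounded: (212, 224, 255).

(212, 224, 255)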